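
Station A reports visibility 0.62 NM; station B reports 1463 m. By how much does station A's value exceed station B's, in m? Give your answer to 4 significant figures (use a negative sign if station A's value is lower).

station A: 0.62 nmi = 1148.240 m.
Difference: 1148.240 − 1463.000 = -314.8 m.

-314.8 m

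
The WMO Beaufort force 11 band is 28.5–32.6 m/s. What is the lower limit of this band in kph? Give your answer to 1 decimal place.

28.5–32.6 m/s × 3.6 = 102.6–117.4 km/h.

102.6 km/h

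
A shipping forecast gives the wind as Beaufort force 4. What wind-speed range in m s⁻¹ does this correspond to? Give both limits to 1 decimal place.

Beaufort 4 (moderate breeze) spans 5.5–7.9 m/s.

5.5 to 7.9 m/s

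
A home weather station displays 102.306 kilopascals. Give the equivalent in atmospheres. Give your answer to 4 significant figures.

1.010 atm

1 kPa = 0.00986923 atm, so 102.306 × 0.00986923 = 1.010 atm.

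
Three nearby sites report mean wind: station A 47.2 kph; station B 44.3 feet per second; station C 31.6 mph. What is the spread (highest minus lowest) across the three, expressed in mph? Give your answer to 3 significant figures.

station A: 47.2 km/h = 29.3287 mph.
station B: 44.3 ft/s = 30.2045 mph.
Spread: 31.6000 − 29.3287 = 2.27 mph.

2.27 mph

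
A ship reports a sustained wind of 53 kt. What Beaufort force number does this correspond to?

53 kt lies in the Beaufort 10 band (storm, 48–55 kt).

Beaufort force 10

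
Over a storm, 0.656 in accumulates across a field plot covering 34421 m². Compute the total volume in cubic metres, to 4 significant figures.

Depth: 0.656 in × 25.4 = 16.6624 mm.
1 mm over 1 m² is 1 L, so volume = 16.6624 × 34421 = 573536.47 L = 573.5 m³.

573.5 cubic metres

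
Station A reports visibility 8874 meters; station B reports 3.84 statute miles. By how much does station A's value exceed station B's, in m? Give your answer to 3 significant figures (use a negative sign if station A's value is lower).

2690 m

station B: 3.84 SM = 6179.88 m.
Difference: 8874.00 − 6179.88 = 2690 m.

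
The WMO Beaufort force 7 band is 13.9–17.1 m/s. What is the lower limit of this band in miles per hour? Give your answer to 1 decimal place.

13.9–17.1 m/s × 2.237 = 31.1–38.3 mph.

31.1 mph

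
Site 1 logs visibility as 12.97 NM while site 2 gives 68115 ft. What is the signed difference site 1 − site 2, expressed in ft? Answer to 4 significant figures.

10690 ft

site 1: 12.97 nmi = 78807.22 ft.
Difference: 78807.22 − 68115.00 = 10690 ft.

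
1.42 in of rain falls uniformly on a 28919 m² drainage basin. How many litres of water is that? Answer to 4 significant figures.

1043000 litres

Depth: 1.42 in × 25.4 = 36.068 mm.
1 mm over 1 m² is 1 L, so volume = 36.068 × 28919 = 1043050.5 L ≈ 1043000 L.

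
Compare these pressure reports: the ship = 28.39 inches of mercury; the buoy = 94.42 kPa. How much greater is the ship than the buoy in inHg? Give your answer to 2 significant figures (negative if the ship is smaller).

0.51 inHg

the buoy: 94.42 kPa = 27.8822 inHg.
Difference: 28.3900 − 27.8822 = 0.51 inHg.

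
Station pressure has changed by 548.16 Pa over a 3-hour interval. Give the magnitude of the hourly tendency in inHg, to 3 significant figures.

548.16 Pa / 3 h × 0.0002953 inHg/Pa = 0.0540 inHg/h.

0.0540 inHg per hour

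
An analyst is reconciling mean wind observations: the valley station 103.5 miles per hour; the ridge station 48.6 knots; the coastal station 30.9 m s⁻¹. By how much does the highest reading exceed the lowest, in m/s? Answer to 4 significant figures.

the valley station: 103.5 mph = 46.2686 m/s.
the ridge station: 48.6 kt = 25.0020 m/s.
Spread: 46.2686 − 25.0020 = 21.27 m/s.

21.27 m/s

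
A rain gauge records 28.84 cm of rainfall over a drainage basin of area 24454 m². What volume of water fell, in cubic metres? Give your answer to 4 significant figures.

Depth: 28.84 cm × 10 = 288.4 mm.
1 mm over 1 m² is 1 L, so volume = 288.4 × 24454 = 7052533.6 L = 7053 m³.

7053 cubic metres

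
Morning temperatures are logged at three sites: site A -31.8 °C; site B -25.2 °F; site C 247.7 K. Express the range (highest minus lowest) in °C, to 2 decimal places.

6.35 °C

site B: -25.2 °F = -31.778 °C.
site C: 247.7 K = -25.450 °C.
Spread: (-25.450) − (-31.800) = 6.350 °C.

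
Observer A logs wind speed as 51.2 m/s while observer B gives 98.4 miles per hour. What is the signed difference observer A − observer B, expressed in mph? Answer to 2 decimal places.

observer A: 51.2 m/s = 114.5311 mph.
Difference: 114.5311 − 98.4000 = 16.13 mph.

16.13 mph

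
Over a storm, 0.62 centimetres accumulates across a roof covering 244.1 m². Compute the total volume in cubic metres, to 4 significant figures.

1.513 cubic metres

Depth: 0.62 cm × 10 = 6.2 mm.
1 mm over 1 m² is 1 L, so volume = 6.2 × 244.1 = 1513.42 L = 1.513 m³.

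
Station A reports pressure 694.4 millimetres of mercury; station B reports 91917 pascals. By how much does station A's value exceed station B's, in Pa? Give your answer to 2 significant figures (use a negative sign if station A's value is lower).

station A: 694.4 mmHg = 92579.07 Pa.
Difference: 92579.07 − 91917.00 = 660 Pa.

660 Pa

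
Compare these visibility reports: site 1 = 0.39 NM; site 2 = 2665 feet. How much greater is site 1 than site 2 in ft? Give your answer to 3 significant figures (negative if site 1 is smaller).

site 1: 0.39 nmi = 2369.69 ft.
Difference: 2369.69 − 2665.00 = -295 ft.

-295 ft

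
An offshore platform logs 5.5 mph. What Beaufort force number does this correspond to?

5.5 mph = 2.5 m/s, which is Beaufort 2 (light breeze, 1.6–3.3 m/s).

Beaufort force 2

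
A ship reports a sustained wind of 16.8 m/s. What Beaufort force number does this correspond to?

16.8 m/s lies in the Beaufort 7 band (near gale, 13.9–17.1 m/s).

Beaufort force 7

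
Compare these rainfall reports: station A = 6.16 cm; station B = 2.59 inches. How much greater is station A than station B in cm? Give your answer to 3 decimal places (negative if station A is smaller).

station B: 2.59 in = 6.57860 cm.
Difference: 6.16000 − 6.57860 = -0.419 cm.

-0.419 cm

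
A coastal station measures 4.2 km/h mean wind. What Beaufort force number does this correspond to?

Beaufort force 1

4.2 km/h = 1.2 m/s, which is Beaufort 1 (light air, 0.3–1.5 m/s).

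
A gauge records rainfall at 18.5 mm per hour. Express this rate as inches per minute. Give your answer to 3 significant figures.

0.0121 in/minute

18.5 mm/hour × 0.0393701 in/mm × 0.0166667 hour/minute = 0.0121 in/minute.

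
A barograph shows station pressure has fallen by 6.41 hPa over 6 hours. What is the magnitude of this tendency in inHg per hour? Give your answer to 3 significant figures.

6.41 hPa / 6 h × 0.02953 inHg/hPa = 0.0315 inHg/h.

0.0315 inHg per hour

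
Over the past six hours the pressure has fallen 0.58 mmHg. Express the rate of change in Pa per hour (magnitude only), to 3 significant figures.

12.9 Pa per hour

0.58 mmHg / 6 h × 133.322 Pa/mmHg = 12.9 Pa/h.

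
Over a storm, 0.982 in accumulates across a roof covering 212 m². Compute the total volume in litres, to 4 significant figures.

Depth: 0.982 in × 25.4 = 24.9428 mm.
1 mm over 1 m² is 1 L, so volume = 24.9428 × 212 = 5287.8736 L ≈ 5288 L.

5288 litres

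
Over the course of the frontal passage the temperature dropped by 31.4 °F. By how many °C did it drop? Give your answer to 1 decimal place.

17.4 °C

For a temperature change the 32° offset cancels: Δ°C = 31.4 × 0.5556 = 17.4 °C.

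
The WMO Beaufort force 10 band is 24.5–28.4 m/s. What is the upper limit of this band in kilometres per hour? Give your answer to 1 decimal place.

102.2 km/h

24.5–28.4 m/s × 3.6 = 88.2–102.2 km/h.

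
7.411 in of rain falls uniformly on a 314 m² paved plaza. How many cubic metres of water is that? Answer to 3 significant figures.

Depth: 7.411 in × 25.4 = 188.2394 mm.
1 mm over 1 m² is 1 L, so volume = 188.2394 × 314 = 59107.172 L = 59.1 m³.

59.1 cubic metres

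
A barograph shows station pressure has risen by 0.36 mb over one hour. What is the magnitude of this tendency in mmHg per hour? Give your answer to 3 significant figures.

0.36 mb / 1 h × 0.750062 mmHg/mb = 0.270 mmHg/h.

0.270 mmHg per hour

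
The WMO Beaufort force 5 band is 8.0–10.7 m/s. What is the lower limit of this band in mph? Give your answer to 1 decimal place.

17.9 mph

8.0–10.7 m/s × 2.237 = 17.9–23.9 mph.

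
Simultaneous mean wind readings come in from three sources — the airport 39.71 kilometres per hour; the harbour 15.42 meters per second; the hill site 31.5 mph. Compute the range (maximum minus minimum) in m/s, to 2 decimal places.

the airport: 39.71 km/h = 11.0306 m/s.
the hill site: 31.5 mph = 14.0818 m/s.
Spread: 15.4200 − 11.0306 = 4.39 m/s.

4.39 m/s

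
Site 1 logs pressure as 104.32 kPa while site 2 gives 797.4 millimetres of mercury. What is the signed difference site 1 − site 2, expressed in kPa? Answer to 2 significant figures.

-2.0 kPa

site 2: 797.4 mmHg = 106.311 kPa.
Difference: 104.320 − 106.311 = -2.0 kPa.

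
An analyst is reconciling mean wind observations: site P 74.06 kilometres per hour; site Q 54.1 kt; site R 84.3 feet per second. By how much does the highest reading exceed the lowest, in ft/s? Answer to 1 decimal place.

site P: 74.06 km/h = 67.494 ft/s.
site Q: 54.1 kt = 91.311 ft/s.
Spread: 91.311 − 67.494 = 23.8 ft/s.

23.8 ft/s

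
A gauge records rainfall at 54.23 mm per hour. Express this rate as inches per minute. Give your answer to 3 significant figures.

54.23 mm/hour × 0.0393701 in/mm × 0.0166667 hour/minute = 0.0356 in/minute.

0.0356 in/minute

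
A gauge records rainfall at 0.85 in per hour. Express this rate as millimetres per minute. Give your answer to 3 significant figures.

0.360 mm/minute

0.85 in/hour × 25.4 mm/in × 0.0166667 hour/minute = 0.360 mm/minute.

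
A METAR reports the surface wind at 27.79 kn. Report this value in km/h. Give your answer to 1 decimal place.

51.5 km/h

1 kt = 1.852 km/h, so 27.79 × 1.852 = 51.5 km/h.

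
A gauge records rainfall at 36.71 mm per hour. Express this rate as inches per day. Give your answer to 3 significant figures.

36.71 mm/hour × 0.0393701 in/mm × 24 hour/day = 34.7 in/day.

34.7 in/day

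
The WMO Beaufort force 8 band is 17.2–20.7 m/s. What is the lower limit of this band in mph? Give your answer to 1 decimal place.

17.2–20.7 m/s × 2.237 = 38.5–46.3 mph.

38.5 mph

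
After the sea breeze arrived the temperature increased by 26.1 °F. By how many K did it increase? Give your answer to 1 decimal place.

For a temperature change the 32° offset cancels: ΔK = 26.1 × 0.5556 = 14.5 K.

14.5 K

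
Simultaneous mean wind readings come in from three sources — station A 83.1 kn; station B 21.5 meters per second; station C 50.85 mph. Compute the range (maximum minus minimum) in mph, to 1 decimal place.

47.5 mph

station A: 83.1 kt = 95.630 mph.
station B: 21.5 m/s = 48.094 mph.
Spread: 95.630 − 48.094 = 47.5 mph.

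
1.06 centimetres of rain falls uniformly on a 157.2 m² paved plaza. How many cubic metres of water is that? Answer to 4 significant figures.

Depth: 1.06 cm × 10 = 10.6 mm.
1 mm over 1 m² is 1 L, so volume = 10.6 × 157.2 = 1666.32 L = 1.666 m³.

1.666 cubic metres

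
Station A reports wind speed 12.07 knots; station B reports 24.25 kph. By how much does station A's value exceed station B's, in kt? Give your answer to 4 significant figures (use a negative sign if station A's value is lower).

-1.024 kt

station B: 24.25 km/h = 13.09395 kt.
Difference: 12.07000 − 13.09395 = -1.024 kt.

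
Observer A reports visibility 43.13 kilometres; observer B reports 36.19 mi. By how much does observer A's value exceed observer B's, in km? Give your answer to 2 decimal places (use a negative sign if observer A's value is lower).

observer B: 36.19 SM = 58.2422 km.
Difference: 43.1300 − 58.2422 = -15.11 km.

-15.11 km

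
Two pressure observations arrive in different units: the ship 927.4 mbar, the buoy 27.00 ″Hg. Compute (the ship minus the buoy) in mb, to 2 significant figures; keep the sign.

13 mb

the buoy: 27.00 inHg = 914.33 mb.
Difference: 927.40 − 914.33 = 13 mb.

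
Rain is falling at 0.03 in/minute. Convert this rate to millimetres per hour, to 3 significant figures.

0.03 in/minute × 25.4 mm/in × 60 minute/hour = 45.7 mm/hour.

45.7 mm/hour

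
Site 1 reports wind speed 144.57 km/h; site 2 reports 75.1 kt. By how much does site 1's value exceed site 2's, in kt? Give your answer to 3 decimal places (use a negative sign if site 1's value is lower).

site 1: 144.57 km/h = 78.06156 kt.
Difference: 78.06156 − 75.10000 = 2.962 kt.

2.962 kt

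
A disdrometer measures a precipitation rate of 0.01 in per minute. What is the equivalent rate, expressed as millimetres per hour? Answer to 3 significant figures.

0.01 in/minute × 25.4 mm/in × 60 minute/hour = 15.2 mm/hour.

15.2 mm/hour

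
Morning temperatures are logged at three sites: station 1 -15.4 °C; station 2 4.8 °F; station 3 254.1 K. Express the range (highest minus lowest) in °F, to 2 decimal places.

7.09 °F

station 2: 4.8 °F = -15.111 °C.
station 3: 254.1 K = -19.050 °C.
Spread: (-15.111) − (-19.050) = 3.939 °C = 7.09 °F.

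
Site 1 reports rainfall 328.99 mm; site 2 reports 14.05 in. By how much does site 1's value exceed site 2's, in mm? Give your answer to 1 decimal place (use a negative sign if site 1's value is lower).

site 2: 14.05 in = 356.870 mm.
Difference: 328.990 − 356.870 = -27.9 mm.

-27.9 mm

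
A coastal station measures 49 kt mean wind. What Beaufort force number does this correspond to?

49 kt lies in the Beaufort 10 band (storm, 48–55 kt).

Beaufort force 10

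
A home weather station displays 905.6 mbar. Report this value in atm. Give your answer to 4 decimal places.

1 mb = 0.000986923 atm, so 905.6 × 0.000986923 = 0.8938 atm.

0.8938 atm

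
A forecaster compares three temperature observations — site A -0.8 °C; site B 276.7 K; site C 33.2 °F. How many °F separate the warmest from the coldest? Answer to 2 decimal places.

site B: 276.7 K = 3.550 °C.
site C: 33.2 °F = 0.667 °C.
Spread: 3.550 − (-0.800) = 4.350 °C = 7.83 °F.

7.83 °F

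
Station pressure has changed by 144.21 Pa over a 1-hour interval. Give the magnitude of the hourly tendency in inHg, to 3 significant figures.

0.0426 inHg per hour

144.21 Pa / 1 h × 0.0002953 inHg/Pa = 0.0426 inHg/h.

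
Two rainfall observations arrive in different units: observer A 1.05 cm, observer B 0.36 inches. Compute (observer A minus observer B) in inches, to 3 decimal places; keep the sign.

0.053 in

observer A: 1.05 cm = 0.41339 in.
Difference: 0.41339 − 0.36000 = 0.053 in.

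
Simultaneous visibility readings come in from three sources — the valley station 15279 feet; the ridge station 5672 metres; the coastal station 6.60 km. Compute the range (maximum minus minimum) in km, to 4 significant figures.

1.943 km

the valley station: 15279 ft = 4.65704 km.
the ridge station: 5672 m = 5.67200 km.
Spread: 6.60000 − 4.65704 = 1.943 km.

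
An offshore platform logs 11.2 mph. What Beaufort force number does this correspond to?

Beaufort force 3

11.2 mph = 5.0 m/s, which is Beaufort 3 (gentle breeze, 3.4–5.4 m/s).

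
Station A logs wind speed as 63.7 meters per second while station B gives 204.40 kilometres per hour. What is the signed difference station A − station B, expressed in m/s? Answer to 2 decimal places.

6.92 m/s

station B: 204.40 km/h = 56.7778 m/s.
Difference: 63.7000 − 56.7778 = 6.92 m/s.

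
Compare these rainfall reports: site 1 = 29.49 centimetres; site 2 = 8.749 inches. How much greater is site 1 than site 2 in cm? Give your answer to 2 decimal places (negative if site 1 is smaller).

site 2: 8.749 in = 22.2225 cm.
Difference: 29.4900 − 22.2225 = 7.27 cm.

7.27 cm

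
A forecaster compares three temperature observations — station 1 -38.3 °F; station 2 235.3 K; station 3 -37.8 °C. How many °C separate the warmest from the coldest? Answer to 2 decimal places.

station 1: -38.3 °F = -39.056 °C.
station 2: 235.3 K = -37.850 °C.
Spread: (-37.800) − (-39.056) = 1.256 °C.

1.26 °C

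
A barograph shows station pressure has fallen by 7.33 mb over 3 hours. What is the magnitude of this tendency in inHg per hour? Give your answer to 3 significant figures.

0.0722 inHg per hour

7.33 mb / 3 h × 0.02953 inHg/mb = 0.0722 inHg/h.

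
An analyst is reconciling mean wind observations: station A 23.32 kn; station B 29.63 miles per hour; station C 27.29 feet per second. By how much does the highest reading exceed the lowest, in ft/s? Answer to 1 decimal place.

station A: 23.32 kt = 39.360 ft/s.
station B: 29.63 mph = 43.457 ft/s.
Spread: 43.457 − 27.290 = 16.2 ft/s.

16.2 ft/s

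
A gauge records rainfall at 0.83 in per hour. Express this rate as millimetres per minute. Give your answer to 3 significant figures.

0.83 in/hour × 25.4 mm/in × 0.0166667 hour/minute = 0.351 mm/minute.

0.351 mm/minute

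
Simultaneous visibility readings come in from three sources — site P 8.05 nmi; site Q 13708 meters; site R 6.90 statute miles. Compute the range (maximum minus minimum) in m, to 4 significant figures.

3804 m

site P: 8.05 nmi = 14908.60 m.
site R: 6.90 SM = 11104.47 m.
Spread: 14908.60 − 11104.47 = 3804 m.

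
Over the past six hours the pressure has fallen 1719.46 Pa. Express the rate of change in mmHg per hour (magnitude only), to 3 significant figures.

2.15 mmHg per hour

1719.46 Pa / 6 h × 0.00750062 mmHg/Pa = 2.15 mmHg/h.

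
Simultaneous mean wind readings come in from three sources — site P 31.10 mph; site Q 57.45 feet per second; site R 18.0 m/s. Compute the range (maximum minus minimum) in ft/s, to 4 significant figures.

site P: 31.10 mph = 45.6133 ft/s.
site R: 18.0 m/s = 59.0551 ft/s.
Spread: 59.0551 − 45.6133 = 13.44 ft/s.

13.44 ft/s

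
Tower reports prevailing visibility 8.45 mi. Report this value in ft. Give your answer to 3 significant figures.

44600 ft

1 SM = 5280 ft, so 8.45 × 5280 = 44600 ft.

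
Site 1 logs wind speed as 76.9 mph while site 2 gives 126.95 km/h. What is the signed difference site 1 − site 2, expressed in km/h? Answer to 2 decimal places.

site 1: 76.9 mph = 123.7586 km/h.
Difference: 123.7586 − 126.9500 = -3.19 km/h.

-3.19 km/h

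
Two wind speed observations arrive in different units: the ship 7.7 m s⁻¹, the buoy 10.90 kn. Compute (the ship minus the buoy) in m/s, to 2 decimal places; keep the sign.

the buoy: 10.90 kt = 5.6074 m/s.
Difference: 7.7000 − 5.6074 = 2.09 m/s.

2.09 m/s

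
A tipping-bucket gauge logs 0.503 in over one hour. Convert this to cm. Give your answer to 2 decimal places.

1 in = 2.54 cm, so 0.503 × 2.54 = 1.28 cm.

1.28 cm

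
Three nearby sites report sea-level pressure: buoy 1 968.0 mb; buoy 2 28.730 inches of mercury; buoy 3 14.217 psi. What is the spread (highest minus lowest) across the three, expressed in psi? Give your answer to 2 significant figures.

0.18 psi

buoy 1: 968.0 mb = 14.0397 psi.
buoy 2: 28.730 inHg = 14.1109 psi.
Spread: 14.2170 − 14.0397 = 0.18 psi.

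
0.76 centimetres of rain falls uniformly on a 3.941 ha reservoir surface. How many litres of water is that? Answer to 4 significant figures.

299500 litres

Depth: 0.76 cm × 10 = 7.6 mm.
Area: 3.941 ha = 39410 m².
1 mm over 1 m² is 1 L, so volume = 7.6 × 39410 = 299516 L ≈ 299500 L.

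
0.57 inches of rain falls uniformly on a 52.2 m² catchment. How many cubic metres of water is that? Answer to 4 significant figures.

0.7558 cubic metres

Depth: 0.57 in × 25.4 = 14.478 mm.
1 mm over 1 m² is 1 L, so volume = 14.478 × 52.2 = 755.7516 L = 0.7558 m³.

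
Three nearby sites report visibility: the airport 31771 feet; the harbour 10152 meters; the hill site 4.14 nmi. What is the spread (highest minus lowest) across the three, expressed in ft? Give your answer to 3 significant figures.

8150 ft

the harbour: 10152 m = 33307.09 ft.
the hill site: 4.14 nmi = 25155.12 ft.
Spread: 33307.09 − 25155.12 = 8150 ft.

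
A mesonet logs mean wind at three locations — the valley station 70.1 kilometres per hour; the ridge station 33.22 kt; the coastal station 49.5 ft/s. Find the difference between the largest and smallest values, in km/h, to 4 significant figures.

the ridge station: 33.22 kt = 61.5234 km/h.
the coastal station: 49.5 ft/s = 54.3154 km/h.
Spread: 70.1000 − 54.3154 = 15.78 km/h.

15.78 km/h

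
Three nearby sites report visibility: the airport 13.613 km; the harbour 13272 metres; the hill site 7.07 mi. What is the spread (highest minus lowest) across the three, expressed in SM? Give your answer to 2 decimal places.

1.39 SM

the airport: 13.613 km = 8.4587 SM.
the harbour: 13272 m = 8.2468 SM.
Spread: 8.4587 − 7.0700 = 1.39 SM.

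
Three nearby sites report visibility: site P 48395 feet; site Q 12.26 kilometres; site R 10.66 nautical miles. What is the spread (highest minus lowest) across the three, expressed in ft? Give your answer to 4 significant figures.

24550 ft

site Q: 12.26 km = 40223.10 ft.
site R: 10.66 nmi = 64771.39 ft.
Spread: 64771.39 − 40223.10 = 24550 ft.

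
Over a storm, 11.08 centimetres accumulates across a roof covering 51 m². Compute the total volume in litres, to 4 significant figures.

5651 litres

Depth: 11.08 cm × 10 = 110.8 mm.
1 mm over 1 m² is 1 L, so volume = 110.8 × 51 = 5650.8 L ≈ 5651 L.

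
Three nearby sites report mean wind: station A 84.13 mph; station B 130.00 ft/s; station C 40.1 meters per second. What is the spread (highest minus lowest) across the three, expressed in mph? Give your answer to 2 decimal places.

station B: 130.00 ft/s = 88.6364 mph.
station C: 40.1 m/s = 89.7011 mph.
Spread: 89.7011 − 84.1300 = 5.57 mph.

5.57 mph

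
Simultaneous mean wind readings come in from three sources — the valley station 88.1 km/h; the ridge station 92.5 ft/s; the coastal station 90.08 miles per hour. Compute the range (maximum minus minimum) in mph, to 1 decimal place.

the valley station: 88.1 km/h = 54.743 mph.
the ridge station: 92.5 ft/s = 63.068 mph.
Spread: 90.080 − 54.743 = 35.3 mph.

35.3 mph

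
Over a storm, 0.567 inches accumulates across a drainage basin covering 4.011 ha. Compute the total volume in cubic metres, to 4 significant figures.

577.7 cubic metres

Depth: 0.567 in × 25.4 = 14.4018 mm.
Area: 4.011 ha = 40110 m².
1 mm over 1 m² is 1 L, so volume = 14.4018 × 40110 = 577656.2 L = 577.7 m³.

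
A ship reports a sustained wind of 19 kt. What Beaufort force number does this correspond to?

19 kt lies in the Beaufort 5 band (fresh breeze, 17–21 kt).

Beaufort force 5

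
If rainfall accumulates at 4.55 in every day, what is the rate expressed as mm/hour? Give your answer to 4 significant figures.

4.815 mm/hour

4.55 in/day × 25.4 mm/in × 0.0416667 day/hour = 4.815 mm/hour.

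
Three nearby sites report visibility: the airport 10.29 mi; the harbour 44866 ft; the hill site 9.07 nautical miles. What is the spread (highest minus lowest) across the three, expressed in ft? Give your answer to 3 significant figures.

10200 ft

the airport: 10.29 SM = 54331.20 ft.
the hill site: 9.07 nmi = 55110.37 ft.
Spread: 55110.37 − 44866.00 = 10200 ft.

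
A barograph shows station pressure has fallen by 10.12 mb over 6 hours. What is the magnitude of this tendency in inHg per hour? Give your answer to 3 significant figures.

0.0498 inHg per hour

10.12 mb / 6 h × 0.02953 inHg/mb = 0.0498 inHg/h.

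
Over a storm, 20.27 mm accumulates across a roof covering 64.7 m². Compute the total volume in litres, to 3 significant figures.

1310 litres

1 mm over 1 m² is 1 L, so volume = 20.27 × 64.7 = 1311.469 L ≈ 1310 L.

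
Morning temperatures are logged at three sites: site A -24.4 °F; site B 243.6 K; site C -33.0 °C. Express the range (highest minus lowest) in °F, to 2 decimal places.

6.21 °F

site A: -24.4 °F = -31.333 °C.
site B: 243.6 K = -29.550 °C.
Spread: (-29.550) − (-33.000) = 3.450 °C = 6.21 °F.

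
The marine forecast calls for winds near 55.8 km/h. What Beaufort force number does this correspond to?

55.8 km/h = 15.5 m/s, which is Beaufort 7 (near gale, 13.9–17.1 m/s).

Beaufort force 7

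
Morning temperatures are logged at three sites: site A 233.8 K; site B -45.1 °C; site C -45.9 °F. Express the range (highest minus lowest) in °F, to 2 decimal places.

site A: 233.8 K = -39.350 °C.
site C: -45.9 °F = -43.278 °C.
Spread: (-39.350) − (-45.100) = 5.750 °C = 10.35 °F.

10.35 °F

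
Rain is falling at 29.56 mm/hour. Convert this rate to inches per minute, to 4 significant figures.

0.01940 in/minute

29.56 mm/hour × 0.0393701 in/mm × 0.0166667 hour/minute = 0.01940 in/minute.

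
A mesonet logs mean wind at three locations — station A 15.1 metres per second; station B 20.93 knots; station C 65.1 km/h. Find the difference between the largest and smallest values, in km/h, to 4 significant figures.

26.34 km/h

station A: 15.1 m/s = 54.3600 km/h.
station B: 20.93 kt = 38.7624 km/h.
Spread: 65.1000 − 38.7624 = 26.34 km/h.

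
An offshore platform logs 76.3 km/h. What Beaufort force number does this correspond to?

76.3 km/h = 21.2 m/s, which is Beaufort 9 (strong gale, 20.8–24.4 m/s).

Beaufort force 9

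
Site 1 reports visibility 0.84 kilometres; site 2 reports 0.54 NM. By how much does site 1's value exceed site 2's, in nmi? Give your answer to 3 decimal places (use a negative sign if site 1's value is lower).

site 1: 0.84 km = 0.45356 nmi.
Difference: 0.45356 − 0.54000 = -0.086 nmi.

-0.086 nmi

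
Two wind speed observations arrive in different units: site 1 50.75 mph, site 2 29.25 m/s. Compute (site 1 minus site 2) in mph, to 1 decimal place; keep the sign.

site 2: 29.25 m/s = 65.430 mph.
Difference: 50.750 − 65.430 = -14.7 mph.

-14.7 mph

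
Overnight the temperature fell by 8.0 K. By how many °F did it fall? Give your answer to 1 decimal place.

14.4 °F

Converting a difference, only the 9/5 scale factor applies: Δ°F = 8.0 × 1.8 = 14.4 °F.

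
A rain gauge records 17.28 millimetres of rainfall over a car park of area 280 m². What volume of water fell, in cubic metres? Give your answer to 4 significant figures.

1 mm over 1 m² is 1 L, so volume = 17.28 × 280 = 4838.4 L = 4.838 m³.

4.838 cubic metres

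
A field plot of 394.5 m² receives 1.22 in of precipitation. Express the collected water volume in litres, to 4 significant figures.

Depth: 1.22 in × 25.4 = 30.988 mm.
1 mm over 1 m² is 1 L, so volume = 30.988 × 394.5 = 12224.766 L ≈ 12220 L.

12220 litres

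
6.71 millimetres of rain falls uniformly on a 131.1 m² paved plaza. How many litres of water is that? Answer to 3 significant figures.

880 litres

1 mm over 1 m² is 1 L, so volume = 6.71 × 131.1 = 879.681 L ≈ 880 L.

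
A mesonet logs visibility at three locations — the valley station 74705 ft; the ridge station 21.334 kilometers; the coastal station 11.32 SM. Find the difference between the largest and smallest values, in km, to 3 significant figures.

the valley station: 74705 ft = 22.7701 km.
the coastal station: 11.32 SM = 18.2178 km.
Spread: 22.7701 − 18.2178 = 4.55 km.

4.55 km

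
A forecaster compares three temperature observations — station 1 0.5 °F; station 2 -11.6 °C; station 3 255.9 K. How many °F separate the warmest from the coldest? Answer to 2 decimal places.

station 1: 0.5 °F = -17.500 °C.
station 3: 255.9 K = -17.250 °C.
Spread: (-11.600) − (-17.500) = 5.900 °C = 10.62 °F.

10.62 °F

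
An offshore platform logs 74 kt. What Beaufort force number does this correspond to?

74 kt lies in the Beaufort 12 band (hurricane force, ≥64 kt).

Beaufort force 12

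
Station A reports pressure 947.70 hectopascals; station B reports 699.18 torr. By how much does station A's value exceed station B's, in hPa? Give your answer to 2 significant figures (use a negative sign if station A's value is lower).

16 hPa

station B: 699.18 mmHg = 932.16 hPa.
Difference: 947.70 − 932.16 = 16 hPa.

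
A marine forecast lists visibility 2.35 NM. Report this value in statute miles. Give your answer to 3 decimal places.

1 nmi = 1.15078 SM, so 2.35 × 1.15078 = 2.704 SM.

2.704 SM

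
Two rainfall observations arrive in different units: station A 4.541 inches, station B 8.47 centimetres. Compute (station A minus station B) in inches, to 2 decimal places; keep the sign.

1.21 in

station B: 8.47 cm = 3.3346 in.
Difference: 4.5410 − 3.3346 = 1.21 in.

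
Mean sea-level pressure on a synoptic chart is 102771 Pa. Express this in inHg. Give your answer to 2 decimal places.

1 Pa = 0.0002953 inHg, so 102771 × 0.0002953 = 30.35 inHg.

30.35 inHg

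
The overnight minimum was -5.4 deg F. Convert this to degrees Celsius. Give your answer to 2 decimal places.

°C = (°F − 32) × 5/9 = (-5.4 − 32) / 1.8 = -20.78 °C.

-20.78 °C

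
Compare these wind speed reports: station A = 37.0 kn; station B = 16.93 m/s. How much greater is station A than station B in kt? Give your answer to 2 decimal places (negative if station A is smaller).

station B: 16.93 m/s = 32.9093 kt.
Difference: 37.0000 − 32.9093 = 4.09 kt.

4.09 kt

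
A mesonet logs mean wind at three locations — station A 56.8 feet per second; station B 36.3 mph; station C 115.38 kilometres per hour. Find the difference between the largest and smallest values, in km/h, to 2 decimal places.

station A: 56.8 ft/s = 62.3255 km/h.
station B: 36.3 mph = 58.4192 km/h.
Spread: 115.3800 − 58.4192 = 56.96 km/h.

56.96 km/h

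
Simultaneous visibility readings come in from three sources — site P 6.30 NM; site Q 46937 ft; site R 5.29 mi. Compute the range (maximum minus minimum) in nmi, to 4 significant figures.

3.128 nmi

site Q: 46937 ft = 7.72484 nmi.
site R: 5.29 SM = 4.59688 nmi.
Spread: 7.72484 − 4.59688 = 3.128 nmi.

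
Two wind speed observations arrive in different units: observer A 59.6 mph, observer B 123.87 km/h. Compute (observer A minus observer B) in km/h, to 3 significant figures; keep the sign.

-28.0 km/h

observer A: 59.6 mph = 95.917 km/h.
Difference: 95.917 − 123.870 = -28.0 km/h.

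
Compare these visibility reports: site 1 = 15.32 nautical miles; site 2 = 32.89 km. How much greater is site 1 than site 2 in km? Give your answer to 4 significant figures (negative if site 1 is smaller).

-4.517 km

site 1: 15.32 nmi = 28.37264 km.
Difference: 28.37264 − 32.89000 = -4.517 km.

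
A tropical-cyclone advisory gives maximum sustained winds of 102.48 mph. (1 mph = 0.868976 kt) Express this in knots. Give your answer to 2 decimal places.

89.05 kt

1 mph = 0.868976 kt, so 102.48 × 0.868976 = 89.05 kt.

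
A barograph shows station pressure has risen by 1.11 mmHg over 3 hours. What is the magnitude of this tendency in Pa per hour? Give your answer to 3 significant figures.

49.3 Pa per hour

1.11 mmHg / 3 h × 133.322 Pa/mmHg = 49.3 Pa/h.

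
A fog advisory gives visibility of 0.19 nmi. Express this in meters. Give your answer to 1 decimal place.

1 nmi = 1852 m, so 0.19 × 1852 = 351.9 m.

351.9 m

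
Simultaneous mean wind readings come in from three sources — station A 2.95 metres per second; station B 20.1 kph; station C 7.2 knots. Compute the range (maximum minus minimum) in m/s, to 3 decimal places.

station B: 20.1 km/h = 5.58333 m/s.
station C: 7.2 kt = 3.70400 m/s.
Spread: 5.58333 − 2.95000 = 2.633 m/s.

2.633 m/s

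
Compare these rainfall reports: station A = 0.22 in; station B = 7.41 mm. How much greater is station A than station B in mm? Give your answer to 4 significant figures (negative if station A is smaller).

-1.822 mm

station A: 0.22 in = 5.58800 mm.
Difference: 5.58800 − 7.41000 = -1.822 mm.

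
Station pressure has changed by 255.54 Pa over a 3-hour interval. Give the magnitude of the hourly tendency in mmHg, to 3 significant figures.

0.639 mmHg per hour

255.54 Pa / 3 h × 0.00750062 mmHg/Pa = 0.639 mmHg/h.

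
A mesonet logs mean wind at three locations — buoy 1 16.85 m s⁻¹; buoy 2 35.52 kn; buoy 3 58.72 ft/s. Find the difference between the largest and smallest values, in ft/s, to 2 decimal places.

4.67 ft/s

buoy 1: 16.85 m/s = 55.2822 ft/s.
buoy 2: 35.52 kt = 59.9510 ft/s.
Spread: 59.9510 − 55.2822 = 4.67 ft/s.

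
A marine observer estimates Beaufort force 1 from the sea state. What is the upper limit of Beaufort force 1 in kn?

Beaufort 1 (light air) spans 1–3 knots.

3 kt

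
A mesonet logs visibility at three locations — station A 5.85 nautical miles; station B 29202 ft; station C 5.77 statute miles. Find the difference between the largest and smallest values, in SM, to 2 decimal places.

1.20 SM

station A: 5.85 nmi = 6.7321 SM.
station B: 29202 ft = 5.5307 SM.
Spread: 6.7321 − 5.5307 = 1.20 SM.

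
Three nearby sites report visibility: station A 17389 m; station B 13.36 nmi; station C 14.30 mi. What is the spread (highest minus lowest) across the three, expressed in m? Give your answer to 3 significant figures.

station B: 13.36 nmi = 24742.72 m.
station C: 14.30 SM = 23013.62 m.
Spread: 24742.72 − 17389.00 = 7350 m.

7350 m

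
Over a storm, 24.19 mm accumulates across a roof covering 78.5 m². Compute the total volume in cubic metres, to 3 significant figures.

1.90 cubic metres

1 mm over 1 m² is 1 L, so volume = 24.19 × 78.5 = 1898.915 L = 1.90 m³.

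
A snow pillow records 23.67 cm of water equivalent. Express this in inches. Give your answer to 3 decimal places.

9.319 in

1 cm = 0.393701 in, so 23.67 × 0.393701 = 9.319 in.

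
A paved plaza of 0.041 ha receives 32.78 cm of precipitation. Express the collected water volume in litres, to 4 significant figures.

Depth: 32.78 cm × 10 = 327.8 mm.
Area: 0.041 ha = 410 m².
1 mm over 1 m² is 1 L, so volume = 327.8 × 410 = 134398 L ≈ 134400 L.

134400 litres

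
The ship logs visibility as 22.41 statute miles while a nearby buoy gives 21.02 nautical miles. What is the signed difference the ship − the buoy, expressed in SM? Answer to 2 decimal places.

-1.78 SM

the buoy: 21.02 nmi = 24.1894 SM.
Difference: 22.4100 − 24.1894 = -1.78 SM.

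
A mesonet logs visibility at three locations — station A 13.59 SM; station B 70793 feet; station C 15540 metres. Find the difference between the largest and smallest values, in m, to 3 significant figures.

station A: 13.59 SM = 21870.98 m.
station B: 70793 ft = 21577.71 m.
Spread: 21870.98 − 15540.00 = 6330 m.

6330 m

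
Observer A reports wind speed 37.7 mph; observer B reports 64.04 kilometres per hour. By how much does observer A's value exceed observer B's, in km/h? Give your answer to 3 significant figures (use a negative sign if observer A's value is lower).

-3.37 km/h

observer A: 37.7 mph = 60.6723 km/h.
Difference: 60.6723 − 64.0400 = -3.37 km/h.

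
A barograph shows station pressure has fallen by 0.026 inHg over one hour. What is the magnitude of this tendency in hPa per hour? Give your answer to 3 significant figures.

0.026 inHg / 1 h × 33.8639 hPa/inHg = 0.880 hPa/h.

0.880 hPa per hour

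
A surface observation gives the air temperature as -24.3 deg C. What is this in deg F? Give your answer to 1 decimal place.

°F = °C × 9/5 + 32 = -24.3 × 1.8 + 32 = -11.7 °F.

-11.7 °F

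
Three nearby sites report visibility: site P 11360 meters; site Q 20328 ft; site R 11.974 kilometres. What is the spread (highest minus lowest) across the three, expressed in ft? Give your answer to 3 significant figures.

site P: 11360 m = 37270.34 ft.
site R: 11.974 km = 39284.78 ft.
Spread: 39284.78 − 20328.00 = 19000 ft.

19000 ft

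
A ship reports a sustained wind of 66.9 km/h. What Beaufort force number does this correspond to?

66.9 km/h = 18.6 m/s, which is Beaufort 8 (gale, 17.2–20.7 m/s).

Beaufort force 8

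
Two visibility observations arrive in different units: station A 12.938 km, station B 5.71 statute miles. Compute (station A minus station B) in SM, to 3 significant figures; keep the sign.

2.33 SM

station A: 12.938 km = 8.0393 SM.
Difference: 8.0393 − 5.7100 = 2.33 SM.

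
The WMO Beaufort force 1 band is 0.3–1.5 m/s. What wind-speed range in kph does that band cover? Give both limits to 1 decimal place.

0.3–1.5 m/s × 3.6 = 1.1–5.4 km/h.

1.1 to 5.4 km/h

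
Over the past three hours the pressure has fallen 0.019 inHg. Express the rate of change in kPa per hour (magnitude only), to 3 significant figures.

0.0214 kPa per hour

0.019 inHg / 3 h × 3.38639 kPa/inHg = 0.0214 kPa/h.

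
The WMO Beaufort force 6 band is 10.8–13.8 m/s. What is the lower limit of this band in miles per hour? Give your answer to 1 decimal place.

24.2 mph

10.8–13.8 m/s × 2.237 = 24.2–30.9 mph.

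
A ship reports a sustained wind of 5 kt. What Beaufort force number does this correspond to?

5 kt lies in the Beaufort 2 band (light breeze, 4–6 kt).

Beaufort force 2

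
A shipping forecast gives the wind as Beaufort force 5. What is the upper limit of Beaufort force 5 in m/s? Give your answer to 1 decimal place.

10.7 m/s

Beaufort 5 (fresh breeze) spans 8.0–10.7 m/s.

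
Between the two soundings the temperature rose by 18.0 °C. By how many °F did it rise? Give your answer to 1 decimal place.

32.4 °F

Converting a difference, only the 9/5 scale factor applies: Δ°F = 18.0 × 1.8 = 32.4 °F.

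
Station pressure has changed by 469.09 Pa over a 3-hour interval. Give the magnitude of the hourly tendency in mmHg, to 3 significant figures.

469.09 Pa / 3 h × 0.00750062 mmHg/Pa = 1.17 mmHg/h.

1.17 mmHg per hour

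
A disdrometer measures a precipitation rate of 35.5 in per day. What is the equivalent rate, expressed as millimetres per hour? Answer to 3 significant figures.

35.5 in/day × 25.4 mm/in × 0.0416667 day/hour = 37.6 mm/hour.

37.6 mm/hour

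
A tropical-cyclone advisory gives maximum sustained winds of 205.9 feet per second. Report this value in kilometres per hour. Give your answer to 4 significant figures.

1 ft/s = 1.09728 km/h, so 205.9 × 1.09728 = 225.9 km/h.

225.9 km/h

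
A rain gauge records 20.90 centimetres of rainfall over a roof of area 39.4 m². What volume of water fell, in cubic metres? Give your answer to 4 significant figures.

Depth: 20.90 cm × 10 = 209 mm.
1 mm over 1 m² is 1 L, so volume = 209 × 39.4 = 8234.6 L = 8.235 m³.

8.235 cubic metres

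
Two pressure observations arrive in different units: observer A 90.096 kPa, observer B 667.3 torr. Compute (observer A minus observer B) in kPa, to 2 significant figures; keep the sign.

observer B: 667.3 mmHg = 88.966 kPa.
Difference: 90.096 − 88.966 = 1.1 kPa.

1.1 kPa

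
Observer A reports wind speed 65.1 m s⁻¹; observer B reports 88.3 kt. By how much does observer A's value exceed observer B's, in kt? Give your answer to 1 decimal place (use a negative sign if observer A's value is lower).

38.2 kt

observer A: 65.1 m/s = 126.544 kt.
Difference: 126.544 − 88.300 = 38.2 kt.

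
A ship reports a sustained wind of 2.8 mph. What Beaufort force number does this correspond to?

Beaufort force 1

2.8 mph = 1.3 m/s, which is Beaufort 1 (light air, 0.3–1.5 m/s).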